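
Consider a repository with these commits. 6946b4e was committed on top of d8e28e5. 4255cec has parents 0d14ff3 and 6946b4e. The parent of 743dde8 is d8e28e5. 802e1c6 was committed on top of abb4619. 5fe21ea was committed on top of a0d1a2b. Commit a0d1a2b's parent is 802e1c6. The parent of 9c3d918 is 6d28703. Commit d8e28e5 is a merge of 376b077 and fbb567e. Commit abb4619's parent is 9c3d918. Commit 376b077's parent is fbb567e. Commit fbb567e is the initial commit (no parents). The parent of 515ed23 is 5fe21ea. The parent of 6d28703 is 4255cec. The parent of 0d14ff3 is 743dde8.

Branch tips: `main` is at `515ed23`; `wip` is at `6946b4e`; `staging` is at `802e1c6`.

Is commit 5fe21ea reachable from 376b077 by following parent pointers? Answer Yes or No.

Ancestors of 376b077: {376b077, fbb567e}.
5fe21ea is not in that set, so it is not an ancestor of 376b077.

No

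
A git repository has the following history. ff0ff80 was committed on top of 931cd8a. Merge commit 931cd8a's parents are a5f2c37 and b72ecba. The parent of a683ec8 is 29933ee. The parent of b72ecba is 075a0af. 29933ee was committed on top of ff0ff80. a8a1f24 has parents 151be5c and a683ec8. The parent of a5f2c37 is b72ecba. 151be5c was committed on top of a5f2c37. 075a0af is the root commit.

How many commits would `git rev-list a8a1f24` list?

9

Walking parent pointers from a8a1f24: reachable set = {075a0af, 151be5c, 29933ee, 931cd8a, a5f2c37, a683ec8, a8a1f24, b72ecba, ff0ff80}.
That is 9 commits.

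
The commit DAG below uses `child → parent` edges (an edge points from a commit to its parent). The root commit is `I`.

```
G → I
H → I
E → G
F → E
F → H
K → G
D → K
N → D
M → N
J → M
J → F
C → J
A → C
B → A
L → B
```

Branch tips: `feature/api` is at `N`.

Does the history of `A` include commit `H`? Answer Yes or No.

Ancestors of A (commits reachable by following parents): {A, C, D, E, F, G, H, I, J, K, M, N}.
H is in that set, so it is an ancestor of A.

Yes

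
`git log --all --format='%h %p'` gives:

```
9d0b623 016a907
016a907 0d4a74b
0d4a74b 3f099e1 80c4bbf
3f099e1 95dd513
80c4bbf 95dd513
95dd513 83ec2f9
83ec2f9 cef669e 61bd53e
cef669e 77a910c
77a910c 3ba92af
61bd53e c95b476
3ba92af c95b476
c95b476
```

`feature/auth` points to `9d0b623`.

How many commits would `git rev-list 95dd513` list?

Walking parent pointers from 95dd513: reachable set = {3ba92af, 61bd53e, 77a910c, 83ec2f9, 95dd513, c95b476, cef669e}.
That is 7 commits.

7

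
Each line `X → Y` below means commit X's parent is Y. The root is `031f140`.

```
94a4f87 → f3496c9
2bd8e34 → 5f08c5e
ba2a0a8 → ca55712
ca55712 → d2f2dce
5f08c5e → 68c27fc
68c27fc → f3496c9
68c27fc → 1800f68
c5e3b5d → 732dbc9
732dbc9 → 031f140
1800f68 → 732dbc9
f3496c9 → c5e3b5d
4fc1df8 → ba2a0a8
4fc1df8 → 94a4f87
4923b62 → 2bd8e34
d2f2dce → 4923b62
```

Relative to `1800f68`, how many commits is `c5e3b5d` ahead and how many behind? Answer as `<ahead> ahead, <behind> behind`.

Reachable from c5e3b5d: {031f140, 732dbc9, c5e3b5d}.
Reachable from 1800f68: {031f140, 1800f68, 732dbc9}.
Only in c5e3b5d's history (ahead): {c5e3b5d} — 1.
Only in 1800f68's history (behind): {1800f68} — 1.

1 ahead, 1 behind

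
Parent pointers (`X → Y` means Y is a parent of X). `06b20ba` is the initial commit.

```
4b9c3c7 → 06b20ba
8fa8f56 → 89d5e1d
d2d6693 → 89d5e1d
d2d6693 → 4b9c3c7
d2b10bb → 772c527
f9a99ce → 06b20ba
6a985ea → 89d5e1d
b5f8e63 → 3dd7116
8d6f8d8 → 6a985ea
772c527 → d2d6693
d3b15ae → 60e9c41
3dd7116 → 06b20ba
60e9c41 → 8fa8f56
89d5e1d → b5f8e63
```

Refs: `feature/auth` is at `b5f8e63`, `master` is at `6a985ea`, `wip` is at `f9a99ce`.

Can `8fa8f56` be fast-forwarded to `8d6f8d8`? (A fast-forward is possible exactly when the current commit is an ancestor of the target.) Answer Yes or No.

A fast-forward from 8fa8f56 to 8d6f8d8 is possible iff 8fa8f56 is an ancestor of 8d6f8d8.
Ancestors of 8d6f8d8: {06b20ba, 3dd7116, 6a985ea, 89d5e1d, 8d6f8d8, b5f8e63}.
8fa8f56 is not among them, so fast-forward is not possible.

No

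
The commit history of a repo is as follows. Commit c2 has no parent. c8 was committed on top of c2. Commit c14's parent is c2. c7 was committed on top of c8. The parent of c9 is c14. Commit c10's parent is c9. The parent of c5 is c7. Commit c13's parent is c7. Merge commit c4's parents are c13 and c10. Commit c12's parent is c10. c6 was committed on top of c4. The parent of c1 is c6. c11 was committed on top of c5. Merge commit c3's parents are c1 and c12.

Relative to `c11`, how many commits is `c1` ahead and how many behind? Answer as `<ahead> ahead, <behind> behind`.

7 ahead, 2 behind

Reachable from c1: {c1, c10, c13, c14, c2, c4, c6, c7, c8, c9}.
Reachable from c11: {c11, c2, c5, c7, c8}.
Only in c1's history (ahead): {c1, c10, c13, c14, c4, c6, c9} — 7.
Only in c11's history (behind): {c11, c5} — 2.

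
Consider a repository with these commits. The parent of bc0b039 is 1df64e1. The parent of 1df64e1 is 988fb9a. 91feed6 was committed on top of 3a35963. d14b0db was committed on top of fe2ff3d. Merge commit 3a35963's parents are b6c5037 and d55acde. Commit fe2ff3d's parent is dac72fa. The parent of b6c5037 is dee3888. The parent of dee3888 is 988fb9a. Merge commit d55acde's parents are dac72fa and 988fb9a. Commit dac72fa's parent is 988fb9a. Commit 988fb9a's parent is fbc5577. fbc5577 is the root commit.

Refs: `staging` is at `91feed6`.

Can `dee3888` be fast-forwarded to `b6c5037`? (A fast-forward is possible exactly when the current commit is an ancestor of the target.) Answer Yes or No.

A fast-forward from dee3888 to b6c5037 is possible iff dee3888 is an ancestor of b6c5037.
Ancestors of b6c5037: {988fb9a, b6c5037, dee3888, fbc5577}.
dee3888 is among them, so fast-forward is possible.

Yes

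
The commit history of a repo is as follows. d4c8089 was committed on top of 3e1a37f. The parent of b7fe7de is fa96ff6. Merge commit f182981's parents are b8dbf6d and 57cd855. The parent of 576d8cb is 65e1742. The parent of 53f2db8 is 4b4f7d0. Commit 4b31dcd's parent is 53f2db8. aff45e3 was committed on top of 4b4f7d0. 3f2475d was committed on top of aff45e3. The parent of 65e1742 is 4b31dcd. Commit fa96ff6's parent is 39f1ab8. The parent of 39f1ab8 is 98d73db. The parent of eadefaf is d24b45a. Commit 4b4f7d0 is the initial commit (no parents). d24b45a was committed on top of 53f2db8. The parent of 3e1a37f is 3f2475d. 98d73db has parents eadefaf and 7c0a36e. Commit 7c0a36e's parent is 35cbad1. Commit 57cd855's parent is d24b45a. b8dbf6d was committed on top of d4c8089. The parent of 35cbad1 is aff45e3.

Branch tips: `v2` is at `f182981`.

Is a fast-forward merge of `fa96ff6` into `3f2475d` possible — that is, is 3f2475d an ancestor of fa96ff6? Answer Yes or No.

A fast-forward from 3f2475d to fa96ff6 is possible iff 3f2475d is an ancestor of fa96ff6.
Ancestors of fa96ff6: {35cbad1, 39f1ab8, 4b4f7d0, 53f2db8, 7c0a36e, 98d73db, aff45e3, d24b45a, eadefaf, fa96ff6}.
3f2475d is not among them, so fast-forward is not possible.

No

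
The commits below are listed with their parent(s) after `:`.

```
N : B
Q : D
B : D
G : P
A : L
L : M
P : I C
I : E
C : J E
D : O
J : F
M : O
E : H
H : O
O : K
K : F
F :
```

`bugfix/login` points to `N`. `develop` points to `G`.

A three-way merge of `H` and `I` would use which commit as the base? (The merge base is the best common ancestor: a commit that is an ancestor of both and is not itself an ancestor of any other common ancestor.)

Ancestors of H: {F, H, K, O}.
Ancestors of I: {E, F, H, I, K, O}.
Common ancestors: {F, H, K, O}.
Among these, H is not an ancestor of any other common ancestor — it is the merge base.

H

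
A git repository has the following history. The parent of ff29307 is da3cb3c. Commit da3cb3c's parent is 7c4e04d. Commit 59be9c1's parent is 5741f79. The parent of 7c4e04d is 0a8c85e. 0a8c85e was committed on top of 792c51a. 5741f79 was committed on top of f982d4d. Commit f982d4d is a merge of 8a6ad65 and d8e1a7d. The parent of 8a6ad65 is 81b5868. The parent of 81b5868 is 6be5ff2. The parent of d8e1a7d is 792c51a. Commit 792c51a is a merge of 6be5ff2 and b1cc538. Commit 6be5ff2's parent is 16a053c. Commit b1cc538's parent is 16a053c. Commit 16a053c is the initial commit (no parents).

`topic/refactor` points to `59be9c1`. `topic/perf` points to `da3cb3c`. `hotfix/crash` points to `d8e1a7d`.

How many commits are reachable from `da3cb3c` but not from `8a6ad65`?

5

Reachable from da3cb3c: {0a8c85e, 16a053c, 6be5ff2, 792c51a, 7c4e04d, b1cc538, da3cb3c}.
Reachable from 8a6ad65: {16a053c, 6be5ff2, 81b5868, 8a6ad65}.
In da3cb3c's history but not 8a6ad65's: {0a8c85e, 792c51a, 7c4e04d, b1cc538, da3cb3c} — 5 commits.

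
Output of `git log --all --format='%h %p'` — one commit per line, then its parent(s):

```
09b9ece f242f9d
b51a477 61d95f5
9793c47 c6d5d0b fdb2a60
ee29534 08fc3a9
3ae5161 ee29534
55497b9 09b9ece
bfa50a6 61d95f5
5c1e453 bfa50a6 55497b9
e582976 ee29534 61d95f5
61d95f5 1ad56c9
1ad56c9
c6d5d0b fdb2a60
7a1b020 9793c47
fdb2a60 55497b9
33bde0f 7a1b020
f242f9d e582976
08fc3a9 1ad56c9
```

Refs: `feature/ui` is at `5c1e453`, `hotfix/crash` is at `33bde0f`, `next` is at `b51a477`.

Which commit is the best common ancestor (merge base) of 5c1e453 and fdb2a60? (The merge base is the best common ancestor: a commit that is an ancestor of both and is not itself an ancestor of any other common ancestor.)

Ancestors of 5c1e453: {08fc3a9, 09b9ece, 1ad56c9, 55497b9, 5c1e453, 61d95f5, bfa50a6, e582976, ee29534, f242f9d}.
Ancestors of fdb2a60: {08fc3a9, 09b9ece, 1ad56c9, 55497b9, 61d95f5, e582976, ee29534, f242f9d, fdb2a60}.
Common ancestors: {08fc3a9, 09b9ece, 1ad56c9, 55497b9, 61d95f5, e582976, ee29534, f242f9d}.
Among these, 55497b9 is not an ancestor of any other common ancestor — it is the merge base.

55497b9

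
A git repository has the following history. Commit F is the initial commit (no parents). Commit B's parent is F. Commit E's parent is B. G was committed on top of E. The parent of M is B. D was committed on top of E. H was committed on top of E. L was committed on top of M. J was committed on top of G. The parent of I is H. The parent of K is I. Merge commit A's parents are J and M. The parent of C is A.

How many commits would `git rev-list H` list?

Walking parent pointers from H: reachable set = {B, E, F, H}.
That is 4 commits.

4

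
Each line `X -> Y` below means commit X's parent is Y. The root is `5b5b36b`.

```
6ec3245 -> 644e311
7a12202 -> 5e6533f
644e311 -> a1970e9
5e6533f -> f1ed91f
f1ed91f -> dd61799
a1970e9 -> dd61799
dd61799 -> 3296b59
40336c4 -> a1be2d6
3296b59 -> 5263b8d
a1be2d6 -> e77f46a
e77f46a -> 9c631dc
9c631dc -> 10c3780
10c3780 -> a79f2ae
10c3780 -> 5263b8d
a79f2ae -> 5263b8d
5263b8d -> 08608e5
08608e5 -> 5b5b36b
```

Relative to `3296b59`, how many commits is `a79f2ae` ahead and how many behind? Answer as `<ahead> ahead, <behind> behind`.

1 ahead, 1 behind

Reachable from a79f2ae: {08608e5, 5263b8d, 5b5b36b, a79f2ae}.
Reachable from 3296b59: {08608e5, 3296b59, 5263b8d, 5b5b36b}.
Only in a79f2ae's history (ahead): {a79f2ae} — 1.
Only in 3296b59's history (behind): {3296b59} — 1.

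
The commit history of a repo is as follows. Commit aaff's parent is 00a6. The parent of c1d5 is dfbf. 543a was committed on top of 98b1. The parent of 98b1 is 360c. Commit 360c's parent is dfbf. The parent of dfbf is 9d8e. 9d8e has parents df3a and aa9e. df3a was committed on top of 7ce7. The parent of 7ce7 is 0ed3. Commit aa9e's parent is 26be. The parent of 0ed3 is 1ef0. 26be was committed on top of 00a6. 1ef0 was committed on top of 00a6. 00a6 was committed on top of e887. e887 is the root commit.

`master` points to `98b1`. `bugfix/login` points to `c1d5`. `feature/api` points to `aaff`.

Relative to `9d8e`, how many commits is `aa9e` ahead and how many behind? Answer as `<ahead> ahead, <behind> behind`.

Reachable from aa9e: {00a6, 26be, aa9e, e887}.
Reachable from 9d8e: {00a6, 0ed3, 1ef0, 26be, 7ce7, 9d8e, aa9e, df3a, e887}.
Only in aa9e's history (ahead): {} — 0.
Only in 9d8e's history (behind): {0ed3, 1ef0, 7ce7, 9d8e, df3a} — 5.

0 ahead, 5 behind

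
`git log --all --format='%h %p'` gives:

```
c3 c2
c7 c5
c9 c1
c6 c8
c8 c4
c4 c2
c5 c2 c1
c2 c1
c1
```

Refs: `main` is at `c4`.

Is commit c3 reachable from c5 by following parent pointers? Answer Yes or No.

No

Ancestors of c5: {c1, c2, c5}.
c3 is not in that set, so it is not an ancestor of c5.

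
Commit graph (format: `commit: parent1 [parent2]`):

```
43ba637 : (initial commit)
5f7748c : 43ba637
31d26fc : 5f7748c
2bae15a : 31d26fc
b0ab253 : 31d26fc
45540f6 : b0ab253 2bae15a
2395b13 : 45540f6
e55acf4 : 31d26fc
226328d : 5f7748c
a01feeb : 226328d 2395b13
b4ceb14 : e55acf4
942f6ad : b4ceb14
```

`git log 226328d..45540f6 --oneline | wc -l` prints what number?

Reachable from 45540f6: {2bae15a, 31d26fc, 43ba637, 45540f6, 5f7748c, b0ab253}.
Reachable from 226328d: {226328d, 43ba637, 5f7748c}.
In 45540f6's history but not 226328d's: {2bae15a, 31d26fc, 45540f6, b0ab253} — 4 commits.

4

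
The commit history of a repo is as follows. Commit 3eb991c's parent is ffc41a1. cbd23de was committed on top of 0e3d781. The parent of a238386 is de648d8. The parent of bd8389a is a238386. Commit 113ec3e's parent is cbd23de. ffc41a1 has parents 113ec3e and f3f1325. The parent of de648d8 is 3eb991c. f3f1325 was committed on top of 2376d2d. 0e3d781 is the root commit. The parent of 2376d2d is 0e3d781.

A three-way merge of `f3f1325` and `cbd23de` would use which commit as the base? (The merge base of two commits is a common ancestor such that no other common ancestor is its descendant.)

0e3d781

Ancestors of f3f1325: {0e3d781, 2376d2d, f3f1325}.
Ancestors of cbd23de: {0e3d781, cbd23de}.
Common ancestors: {0e3d781}.
The only common ancestor is 0e3d781, so it is the merge base.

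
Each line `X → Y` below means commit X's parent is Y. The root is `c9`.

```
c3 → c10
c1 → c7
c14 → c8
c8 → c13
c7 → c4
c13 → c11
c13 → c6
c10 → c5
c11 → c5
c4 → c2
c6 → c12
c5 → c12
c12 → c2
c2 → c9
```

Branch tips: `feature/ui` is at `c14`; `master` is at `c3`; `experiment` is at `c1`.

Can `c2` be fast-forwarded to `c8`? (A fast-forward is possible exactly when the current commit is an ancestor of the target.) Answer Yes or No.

Yes

A fast-forward from c2 to c8 is possible iff c2 is an ancestor of c8.
Ancestors of c8: {c11, c12, c13, c2, c5, c6, c8, c9}.
c2 is among them, so fast-forward is possible.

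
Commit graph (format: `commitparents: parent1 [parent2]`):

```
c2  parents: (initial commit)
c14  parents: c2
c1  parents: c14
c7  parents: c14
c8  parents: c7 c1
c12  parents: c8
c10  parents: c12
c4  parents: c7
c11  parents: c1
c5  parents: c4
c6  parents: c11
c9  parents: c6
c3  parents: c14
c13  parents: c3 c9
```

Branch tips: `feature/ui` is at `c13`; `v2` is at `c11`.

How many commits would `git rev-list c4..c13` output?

6

Reachable from c13: {c1, c11, c13, c14, c2, c3, c6, c9}.
Reachable from c4: {c14, c2, c4, c7}.
In c13's history but not c4's: {c1, c11, c13, c3, c6, c9} — 6 commits.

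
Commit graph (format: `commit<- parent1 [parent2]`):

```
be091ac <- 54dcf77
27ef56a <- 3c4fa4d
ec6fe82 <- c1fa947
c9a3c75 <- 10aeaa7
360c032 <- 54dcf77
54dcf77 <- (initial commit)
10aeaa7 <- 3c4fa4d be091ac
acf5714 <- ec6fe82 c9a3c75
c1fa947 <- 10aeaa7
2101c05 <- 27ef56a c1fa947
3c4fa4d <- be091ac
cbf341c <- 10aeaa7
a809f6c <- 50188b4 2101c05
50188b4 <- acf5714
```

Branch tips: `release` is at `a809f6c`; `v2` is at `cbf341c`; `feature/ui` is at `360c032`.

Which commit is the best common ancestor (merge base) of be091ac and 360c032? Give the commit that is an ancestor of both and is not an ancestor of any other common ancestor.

54dcf77

Ancestors of be091ac: {54dcf77, be091ac}.
Ancestors of 360c032: {360c032, 54dcf77}.
Common ancestors: {54dcf77}.
The only common ancestor is 54dcf77, so it is the merge base.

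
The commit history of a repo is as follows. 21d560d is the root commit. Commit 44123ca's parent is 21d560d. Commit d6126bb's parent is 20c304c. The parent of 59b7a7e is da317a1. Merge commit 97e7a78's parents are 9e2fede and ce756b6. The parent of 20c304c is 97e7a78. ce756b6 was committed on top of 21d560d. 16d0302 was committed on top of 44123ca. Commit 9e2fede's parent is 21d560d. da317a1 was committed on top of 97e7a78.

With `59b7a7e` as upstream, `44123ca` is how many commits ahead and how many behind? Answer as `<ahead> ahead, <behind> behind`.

1 ahead, 5 behind

Reachable from 44123ca: {21d560d, 44123ca}.
Reachable from 59b7a7e: {21d560d, 59b7a7e, 97e7a78, 9e2fede, ce756b6, da317a1}.
Only in 44123ca's history (ahead): {44123ca} — 1.
Only in 59b7a7e's history (behind): {59b7a7e, 97e7a78, 9e2fede, ce756b6, da317a1} — 5.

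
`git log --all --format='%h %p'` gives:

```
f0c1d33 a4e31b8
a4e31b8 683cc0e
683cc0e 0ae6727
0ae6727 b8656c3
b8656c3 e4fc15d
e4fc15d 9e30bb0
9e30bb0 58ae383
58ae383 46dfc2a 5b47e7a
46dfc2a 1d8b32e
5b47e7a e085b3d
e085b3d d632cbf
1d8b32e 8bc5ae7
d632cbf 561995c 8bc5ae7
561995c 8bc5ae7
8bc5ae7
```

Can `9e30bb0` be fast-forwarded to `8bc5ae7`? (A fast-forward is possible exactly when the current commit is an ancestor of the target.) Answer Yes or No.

No

A fast-forward from 9e30bb0 to 8bc5ae7 is possible iff 9e30bb0 is an ancestor of 8bc5ae7.
Ancestors of 8bc5ae7: {8bc5ae7}.
9e30bb0 is not among them, so fast-forward is not possible.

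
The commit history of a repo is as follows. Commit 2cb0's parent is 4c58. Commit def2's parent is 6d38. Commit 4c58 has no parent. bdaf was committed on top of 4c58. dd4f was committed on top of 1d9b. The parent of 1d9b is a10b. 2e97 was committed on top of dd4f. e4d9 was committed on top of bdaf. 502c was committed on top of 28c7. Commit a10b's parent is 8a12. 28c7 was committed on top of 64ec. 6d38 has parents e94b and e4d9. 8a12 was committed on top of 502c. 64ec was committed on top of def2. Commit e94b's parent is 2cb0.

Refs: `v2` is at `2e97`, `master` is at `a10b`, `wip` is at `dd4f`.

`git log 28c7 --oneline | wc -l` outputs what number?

9

Walking parent pointers from 28c7: reachable set = {28c7, 2cb0, 4c58, 64ec, 6d38, bdaf, def2, e4d9, e94b}.
That is 9 commits.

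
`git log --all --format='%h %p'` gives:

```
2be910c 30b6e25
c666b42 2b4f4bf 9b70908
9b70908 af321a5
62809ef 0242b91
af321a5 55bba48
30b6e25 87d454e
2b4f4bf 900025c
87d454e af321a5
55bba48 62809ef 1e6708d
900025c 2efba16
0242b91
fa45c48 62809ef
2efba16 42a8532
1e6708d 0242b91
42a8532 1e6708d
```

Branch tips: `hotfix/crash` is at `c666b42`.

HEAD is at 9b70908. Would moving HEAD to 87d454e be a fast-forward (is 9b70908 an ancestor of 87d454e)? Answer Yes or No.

A fast-forward from 9b70908 to 87d454e is possible iff 9b70908 is an ancestor of 87d454e.
Ancestors of 87d454e: {0242b91, 1e6708d, 55bba48, 62809ef, 87d454e, af321a5}.
9b70908 is not among them, so fast-forward is not possible.

No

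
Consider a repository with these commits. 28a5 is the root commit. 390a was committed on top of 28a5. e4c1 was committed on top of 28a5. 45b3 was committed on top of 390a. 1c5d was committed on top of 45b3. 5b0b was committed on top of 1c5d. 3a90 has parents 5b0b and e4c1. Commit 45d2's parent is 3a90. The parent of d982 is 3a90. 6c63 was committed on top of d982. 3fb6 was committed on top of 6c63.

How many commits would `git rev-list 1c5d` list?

Walking parent pointers from 1c5d: reachable set = {1c5d, 28a5, 390a, 45b3}.
That is 4 commits.

4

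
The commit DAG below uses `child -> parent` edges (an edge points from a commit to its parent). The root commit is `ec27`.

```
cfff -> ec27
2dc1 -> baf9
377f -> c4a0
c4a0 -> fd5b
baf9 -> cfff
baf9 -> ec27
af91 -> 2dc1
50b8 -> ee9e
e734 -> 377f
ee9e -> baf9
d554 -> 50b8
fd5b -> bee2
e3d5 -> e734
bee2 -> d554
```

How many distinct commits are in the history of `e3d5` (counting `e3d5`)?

Walking parent pointers from e3d5: reachable set = {377f, 50b8, baf9, bee2, c4a0, cfff, d554, e3d5, e734, ec27, ee9e, fd5b}.
That is 12 commits.

12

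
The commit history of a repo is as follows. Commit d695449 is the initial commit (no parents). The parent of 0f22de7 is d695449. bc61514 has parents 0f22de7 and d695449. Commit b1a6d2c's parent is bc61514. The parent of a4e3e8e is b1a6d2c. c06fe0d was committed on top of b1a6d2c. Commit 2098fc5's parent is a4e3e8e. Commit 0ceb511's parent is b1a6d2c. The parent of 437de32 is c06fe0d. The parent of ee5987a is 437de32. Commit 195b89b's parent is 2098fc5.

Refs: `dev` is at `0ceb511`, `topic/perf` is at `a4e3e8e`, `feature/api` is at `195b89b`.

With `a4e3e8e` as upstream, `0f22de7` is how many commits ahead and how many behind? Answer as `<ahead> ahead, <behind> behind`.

0 ahead, 3 behind

Reachable from 0f22de7: {0f22de7, d695449}.
Reachable from a4e3e8e: {0f22de7, a4e3e8e, b1a6d2c, bc61514, d695449}.
Only in 0f22de7's history (ahead): {} — 0.
Only in a4e3e8e's history (behind): {a4e3e8e, b1a6d2c, bc61514} — 3.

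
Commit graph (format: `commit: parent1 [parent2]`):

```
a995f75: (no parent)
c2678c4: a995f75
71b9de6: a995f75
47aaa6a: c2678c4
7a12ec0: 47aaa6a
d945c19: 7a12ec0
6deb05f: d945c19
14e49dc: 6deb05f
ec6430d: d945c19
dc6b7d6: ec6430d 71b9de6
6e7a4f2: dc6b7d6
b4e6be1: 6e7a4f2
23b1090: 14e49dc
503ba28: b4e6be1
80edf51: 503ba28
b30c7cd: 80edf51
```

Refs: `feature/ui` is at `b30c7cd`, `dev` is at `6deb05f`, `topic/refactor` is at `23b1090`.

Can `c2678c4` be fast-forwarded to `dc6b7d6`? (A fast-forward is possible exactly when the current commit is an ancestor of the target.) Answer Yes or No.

A fast-forward from c2678c4 to dc6b7d6 is possible iff c2678c4 is an ancestor of dc6b7d6.
Ancestors of dc6b7d6: {47aaa6a, 71b9de6, 7a12ec0, a995f75, c2678c4, d945c19, dc6b7d6, ec6430d}.
c2678c4 is among them, so fast-forward is possible.

Yes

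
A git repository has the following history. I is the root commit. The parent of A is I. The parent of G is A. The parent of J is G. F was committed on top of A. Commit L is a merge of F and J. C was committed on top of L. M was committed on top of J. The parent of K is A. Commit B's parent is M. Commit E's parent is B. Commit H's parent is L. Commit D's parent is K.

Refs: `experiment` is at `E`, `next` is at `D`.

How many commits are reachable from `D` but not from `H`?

Reachable from D: {A, D, I, K}.
Reachable from H: {A, F, G, H, I, J, L}.
In D's history but not H's: {D, K} — 2 commits.

2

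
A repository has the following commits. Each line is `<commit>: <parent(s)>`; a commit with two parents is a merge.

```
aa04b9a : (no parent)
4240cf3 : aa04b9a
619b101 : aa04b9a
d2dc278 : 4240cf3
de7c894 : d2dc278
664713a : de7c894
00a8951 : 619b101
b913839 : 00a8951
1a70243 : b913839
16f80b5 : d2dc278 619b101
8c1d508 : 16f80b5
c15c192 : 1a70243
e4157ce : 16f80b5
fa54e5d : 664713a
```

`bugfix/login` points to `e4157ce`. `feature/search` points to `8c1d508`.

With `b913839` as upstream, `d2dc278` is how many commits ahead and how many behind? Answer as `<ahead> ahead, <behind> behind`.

Reachable from d2dc278: {4240cf3, aa04b9a, d2dc278}.
Reachable from b913839: {00a8951, 619b101, aa04b9a, b913839}.
Only in d2dc278's history (ahead): {4240cf3, d2dc278} — 2.
Only in b913839's history (behind): {00a8951, 619b101, b913839} — 3.

2 ahead, 3 behind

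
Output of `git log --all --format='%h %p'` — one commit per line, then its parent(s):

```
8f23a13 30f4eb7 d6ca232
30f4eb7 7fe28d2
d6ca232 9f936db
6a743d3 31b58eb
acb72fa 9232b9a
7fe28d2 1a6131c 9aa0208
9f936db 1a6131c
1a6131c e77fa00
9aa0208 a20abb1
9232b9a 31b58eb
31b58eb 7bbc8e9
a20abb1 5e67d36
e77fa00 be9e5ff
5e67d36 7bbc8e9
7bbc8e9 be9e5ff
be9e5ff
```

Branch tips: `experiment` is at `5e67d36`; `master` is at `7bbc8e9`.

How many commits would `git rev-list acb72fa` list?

Walking parent pointers from acb72fa: reachable set = {31b58eb, 7bbc8e9, 9232b9a, acb72fa, be9e5ff}.
That is 5 commits.

5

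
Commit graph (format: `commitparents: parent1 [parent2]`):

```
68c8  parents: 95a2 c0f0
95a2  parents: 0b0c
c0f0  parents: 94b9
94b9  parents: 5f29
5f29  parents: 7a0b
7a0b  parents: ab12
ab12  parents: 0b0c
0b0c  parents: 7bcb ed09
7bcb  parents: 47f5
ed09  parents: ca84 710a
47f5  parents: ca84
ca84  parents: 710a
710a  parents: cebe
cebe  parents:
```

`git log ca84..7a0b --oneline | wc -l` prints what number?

Reachable from 7a0b: {0b0c, 47f5, 710a, 7a0b, 7bcb, ab12, ca84, cebe, ed09}.
Reachable from ca84: {710a, ca84, cebe}.
In 7a0b's history but not ca84's: {0b0c, 47f5, 7a0b, 7bcb, ab12, ed09} — 6 commits.

6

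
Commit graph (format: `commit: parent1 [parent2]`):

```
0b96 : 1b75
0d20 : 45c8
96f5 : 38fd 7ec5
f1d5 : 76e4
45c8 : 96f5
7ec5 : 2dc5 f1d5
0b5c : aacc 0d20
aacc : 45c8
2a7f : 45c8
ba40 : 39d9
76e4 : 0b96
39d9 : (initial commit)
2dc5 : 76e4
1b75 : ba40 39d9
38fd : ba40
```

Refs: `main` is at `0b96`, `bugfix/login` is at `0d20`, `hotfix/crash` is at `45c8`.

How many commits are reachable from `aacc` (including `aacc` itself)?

12

Walking parent pointers from aacc: reachable set = {0b96, 1b75, 2dc5, 38fd, 39d9, 45c8, 76e4, 7ec5, 96f5, aacc, ba40, f1d5}.
That is 12 commits.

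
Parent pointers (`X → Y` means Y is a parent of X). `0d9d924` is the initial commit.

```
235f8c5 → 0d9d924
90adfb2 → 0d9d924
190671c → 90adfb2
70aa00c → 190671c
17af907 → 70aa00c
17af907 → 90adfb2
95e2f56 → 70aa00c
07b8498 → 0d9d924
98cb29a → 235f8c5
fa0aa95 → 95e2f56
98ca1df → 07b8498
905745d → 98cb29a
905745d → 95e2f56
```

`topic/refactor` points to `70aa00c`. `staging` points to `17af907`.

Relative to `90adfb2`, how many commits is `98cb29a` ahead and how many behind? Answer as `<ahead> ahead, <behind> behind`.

Reachable from 98cb29a: {0d9d924, 235f8c5, 98cb29a}.
Reachable from 90adfb2: {0d9d924, 90adfb2}.
Only in 98cb29a's history (ahead): {235f8c5, 98cb29a} — 2.
Only in 90adfb2's history (behind): {90adfb2} — 1.

2 ahead, 1 behind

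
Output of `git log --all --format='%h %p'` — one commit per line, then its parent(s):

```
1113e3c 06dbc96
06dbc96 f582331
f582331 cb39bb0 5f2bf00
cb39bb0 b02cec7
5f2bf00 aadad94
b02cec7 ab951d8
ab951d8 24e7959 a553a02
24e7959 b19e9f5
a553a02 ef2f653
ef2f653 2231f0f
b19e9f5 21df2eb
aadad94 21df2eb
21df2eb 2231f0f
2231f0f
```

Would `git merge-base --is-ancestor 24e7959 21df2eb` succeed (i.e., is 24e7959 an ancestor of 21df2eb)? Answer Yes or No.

No

Ancestors of 21df2eb: {21df2eb, 2231f0f}.
24e7959 is not in that set, so it is not an ancestor of 21df2eb.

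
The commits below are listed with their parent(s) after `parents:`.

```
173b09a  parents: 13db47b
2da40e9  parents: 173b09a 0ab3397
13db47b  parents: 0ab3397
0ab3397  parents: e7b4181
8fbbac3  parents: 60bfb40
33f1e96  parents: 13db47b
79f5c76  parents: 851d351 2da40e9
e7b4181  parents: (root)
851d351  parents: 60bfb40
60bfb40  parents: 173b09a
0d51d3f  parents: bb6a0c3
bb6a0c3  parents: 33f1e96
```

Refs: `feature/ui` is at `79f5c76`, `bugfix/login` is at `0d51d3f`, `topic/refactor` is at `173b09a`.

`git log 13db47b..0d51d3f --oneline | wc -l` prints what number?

Reachable from 0d51d3f: {0ab3397, 0d51d3f, 13db47b, 33f1e96, bb6a0c3, e7b4181}.
Reachable from 13db47b: {0ab3397, 13db47b, e7b4181}.
In 0d51d3f's history but not 13db47b's: {0d51d3f, 33f1e96, bb6a0c3} — 3 commits.

3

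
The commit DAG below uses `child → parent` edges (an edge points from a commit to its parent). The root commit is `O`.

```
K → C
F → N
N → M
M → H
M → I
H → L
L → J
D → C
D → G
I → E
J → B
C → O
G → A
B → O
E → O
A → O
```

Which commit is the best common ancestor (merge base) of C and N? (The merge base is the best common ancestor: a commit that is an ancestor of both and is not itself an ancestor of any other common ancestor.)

O

Ancestors of C: {C, O}.
Ancestors of N: {B, E, H, I, J, L, M, N, O}.
Common ancestors: {O}.
The only common ancestor is O, so it is the merge base.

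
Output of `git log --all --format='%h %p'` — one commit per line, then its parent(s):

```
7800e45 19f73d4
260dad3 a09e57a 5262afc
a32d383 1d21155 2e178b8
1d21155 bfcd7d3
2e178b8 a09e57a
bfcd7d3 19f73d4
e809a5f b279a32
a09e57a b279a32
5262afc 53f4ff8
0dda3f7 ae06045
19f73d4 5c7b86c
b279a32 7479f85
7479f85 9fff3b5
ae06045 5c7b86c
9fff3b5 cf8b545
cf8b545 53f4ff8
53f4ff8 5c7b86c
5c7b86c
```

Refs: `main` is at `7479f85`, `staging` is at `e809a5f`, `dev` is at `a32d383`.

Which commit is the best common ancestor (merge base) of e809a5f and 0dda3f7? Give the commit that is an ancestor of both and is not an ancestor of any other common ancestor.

5c7b86c

Ancestors of e809a5f: {53f4ff8, 5c7b86c, 7479f85, 9fff3b5, b279a32, cf8b545, e809a5f}.
Ancestors of 0dda3f7: {0dda3f7, 5c7b86c, ae06045}.
Common ancestors: {5c7b86c}.
The only common ancestor is 5c7b86c, so it is the merge base.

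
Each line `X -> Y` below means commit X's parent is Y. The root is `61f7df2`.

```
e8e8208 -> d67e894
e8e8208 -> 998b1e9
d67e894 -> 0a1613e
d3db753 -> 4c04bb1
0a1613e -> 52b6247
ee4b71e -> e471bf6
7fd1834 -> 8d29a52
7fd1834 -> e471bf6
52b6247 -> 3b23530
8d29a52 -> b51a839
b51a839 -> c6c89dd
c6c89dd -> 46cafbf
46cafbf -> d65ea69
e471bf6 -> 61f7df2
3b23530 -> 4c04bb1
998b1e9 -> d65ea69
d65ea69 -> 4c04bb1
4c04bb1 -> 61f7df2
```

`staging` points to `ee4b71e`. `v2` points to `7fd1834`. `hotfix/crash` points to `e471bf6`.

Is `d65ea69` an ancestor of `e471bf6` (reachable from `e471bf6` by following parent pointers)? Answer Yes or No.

No

Ancestors of e471bf6: {61f7df2, e471bf6}.
d65ea69 is not in that set, so it is not an ancestor of e471bf6.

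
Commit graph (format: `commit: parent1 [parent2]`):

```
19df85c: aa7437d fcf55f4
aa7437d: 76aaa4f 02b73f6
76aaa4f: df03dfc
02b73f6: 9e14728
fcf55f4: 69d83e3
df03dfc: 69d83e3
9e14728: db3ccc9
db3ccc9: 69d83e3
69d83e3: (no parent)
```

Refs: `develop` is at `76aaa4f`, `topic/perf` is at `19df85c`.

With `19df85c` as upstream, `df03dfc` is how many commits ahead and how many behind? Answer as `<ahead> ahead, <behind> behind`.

Reachable from df03dfc: {69d83e3, df03dfc}.
Reachable from 19df85c: {02b73f6, 19df85c, 69d83e3, 76aaa4f, 9e14728, aa7437d, db3ccc9, df03dfc, fcf55f4}.
Only in df03dfc's history (ahead): {} — 0.
Only in 19df85c's history (behind): {02b73f6, 19df85c, 76aaa4f, 9e14728, aa7437d, db3ccc9, fcf55f4} — 7.

0 ahead, 7 behind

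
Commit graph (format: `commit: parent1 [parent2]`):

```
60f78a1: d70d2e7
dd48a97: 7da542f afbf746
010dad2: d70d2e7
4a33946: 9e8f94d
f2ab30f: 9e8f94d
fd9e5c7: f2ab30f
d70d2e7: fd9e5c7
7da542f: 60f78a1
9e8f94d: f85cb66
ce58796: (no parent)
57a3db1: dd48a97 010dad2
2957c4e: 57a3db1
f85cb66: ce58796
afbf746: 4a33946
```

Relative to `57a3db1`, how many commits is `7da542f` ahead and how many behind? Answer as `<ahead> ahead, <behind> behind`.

0 ahead, 5 behind

Reachable from 7da542f: {60f78a1, 7da542f, 9e8f94d, ce58796, d70d2e7, f2ab30f, f85cb66, fd9e5c7}.
Reachable from 57a3db1: {010dad2, 4a33946, 57a3db1, 60f78a1, 7da542f, 9e8f94d, afbf746, ce58796, d70d2e7, dd48a97, f2ab30f, f85cb66, fd9e5c7}.
Only in 7da542f's history (ahead): {} — 0.
Only in 57a3db1's history (behind): {010dad2, 4a33946, 57a3db1, afbf746, dd48a97} — 5.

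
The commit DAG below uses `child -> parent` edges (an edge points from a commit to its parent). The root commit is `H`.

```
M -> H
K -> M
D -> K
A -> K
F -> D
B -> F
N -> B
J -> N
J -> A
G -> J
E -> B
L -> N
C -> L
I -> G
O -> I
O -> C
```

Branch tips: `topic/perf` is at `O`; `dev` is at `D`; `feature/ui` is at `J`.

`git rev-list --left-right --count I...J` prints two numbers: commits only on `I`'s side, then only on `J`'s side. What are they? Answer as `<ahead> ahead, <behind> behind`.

Reachable from I: {A, B, D, F, G, H, I, J, K, M, N}.
Reachable from J: {A, B, D, F, H, J, K, M, N}.
Only in I's history (ahead): {G, I} — 2.
Only in J's history (behind): {} — 0.

2 ahead, 0 behind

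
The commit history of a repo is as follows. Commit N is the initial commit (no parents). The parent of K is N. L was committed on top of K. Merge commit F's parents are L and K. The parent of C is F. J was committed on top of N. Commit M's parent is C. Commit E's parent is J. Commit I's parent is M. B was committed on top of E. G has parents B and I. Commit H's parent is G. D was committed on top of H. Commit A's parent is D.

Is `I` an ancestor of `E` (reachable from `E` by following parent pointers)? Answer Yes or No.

Ancestors of E: {E, J, N}.
I is not in that set, so it is not an ancestor of E.

No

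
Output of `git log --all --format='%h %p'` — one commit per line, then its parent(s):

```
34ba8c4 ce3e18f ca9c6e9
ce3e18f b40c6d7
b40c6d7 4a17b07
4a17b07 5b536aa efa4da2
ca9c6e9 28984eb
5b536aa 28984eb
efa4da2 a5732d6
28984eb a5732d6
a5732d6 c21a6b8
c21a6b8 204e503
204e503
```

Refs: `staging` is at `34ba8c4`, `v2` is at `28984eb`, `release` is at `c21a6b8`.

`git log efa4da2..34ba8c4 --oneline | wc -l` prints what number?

7

Reachable from 34ba8c4: {204e503, 28984eb, 34ba8c4, 4a17b07, 5b536aa, a5732d6, b40c6d7, c21a6b8, ca9c6e9, ce3e18f, efa4da2}.
Reachable from efa4da2: {204e503, a5732d6, c21a6b8, efa4da2}.
In 34ba8c4's history but not efa4da2's: {28984eb, 34ba8c4, 4a17b07, 5b536aa, b40c6d7, ca9c6e9, ce3e18f} — 7 commits.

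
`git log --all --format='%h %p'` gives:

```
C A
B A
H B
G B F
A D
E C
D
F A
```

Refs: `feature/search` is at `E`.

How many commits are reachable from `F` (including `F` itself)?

Walking parent pointers from F: reachable set = {A, D, F}.
That is 3 commits.

3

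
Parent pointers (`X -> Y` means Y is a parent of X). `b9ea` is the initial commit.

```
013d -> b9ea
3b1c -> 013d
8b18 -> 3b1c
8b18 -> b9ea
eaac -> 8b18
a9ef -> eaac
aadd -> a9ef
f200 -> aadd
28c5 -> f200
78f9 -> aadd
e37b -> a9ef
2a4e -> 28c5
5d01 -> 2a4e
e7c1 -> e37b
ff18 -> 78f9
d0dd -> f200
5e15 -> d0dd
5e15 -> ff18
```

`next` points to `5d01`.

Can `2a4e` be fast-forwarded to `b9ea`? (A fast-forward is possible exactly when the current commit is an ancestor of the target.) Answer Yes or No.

A fast-forward from 2a4e to b9ea is possible iff 2a4e is an ancestor of b9ea.
Ancestors of b9ea: {b9ea}.
2a4e is not among them, so fast-forward is not possible.

No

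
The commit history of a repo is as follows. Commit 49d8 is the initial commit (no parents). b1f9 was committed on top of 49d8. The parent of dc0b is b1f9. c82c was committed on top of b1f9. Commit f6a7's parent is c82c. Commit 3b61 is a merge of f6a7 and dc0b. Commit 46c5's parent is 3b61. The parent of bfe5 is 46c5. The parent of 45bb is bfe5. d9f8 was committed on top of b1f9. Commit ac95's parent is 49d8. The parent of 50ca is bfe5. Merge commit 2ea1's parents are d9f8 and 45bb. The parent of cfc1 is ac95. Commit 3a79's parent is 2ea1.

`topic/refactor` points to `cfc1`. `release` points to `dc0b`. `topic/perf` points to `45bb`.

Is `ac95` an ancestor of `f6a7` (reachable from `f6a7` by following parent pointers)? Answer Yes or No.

No

Ancestors of f6a7: {49d8, b1f9, c82c, f6a7}.
ac95 is not in that set, so it is not an ancestor of f6a7.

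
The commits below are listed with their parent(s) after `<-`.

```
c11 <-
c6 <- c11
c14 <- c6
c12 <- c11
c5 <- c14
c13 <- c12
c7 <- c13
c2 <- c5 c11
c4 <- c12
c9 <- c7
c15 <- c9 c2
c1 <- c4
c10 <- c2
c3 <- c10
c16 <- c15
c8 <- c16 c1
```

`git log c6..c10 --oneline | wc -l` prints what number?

4

Reachable from c10: {c10, c11, c14, c2, c5, c6}.
Reachable from c6: {c11, c6}.
In c10's history but not c6's: {c10, c14, c2, c5} — 4 commits.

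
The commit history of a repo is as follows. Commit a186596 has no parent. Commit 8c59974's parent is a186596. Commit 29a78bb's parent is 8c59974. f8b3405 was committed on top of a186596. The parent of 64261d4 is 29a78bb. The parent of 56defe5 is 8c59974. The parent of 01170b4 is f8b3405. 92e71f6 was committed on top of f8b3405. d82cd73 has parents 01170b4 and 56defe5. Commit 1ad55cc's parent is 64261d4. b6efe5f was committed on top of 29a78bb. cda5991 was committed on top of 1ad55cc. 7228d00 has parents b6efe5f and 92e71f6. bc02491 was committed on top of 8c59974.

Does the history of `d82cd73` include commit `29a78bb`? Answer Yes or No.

Ancestors of d82cd73: {01170b4, 56defe5, 8c59974, a186596, d82cd73, f8b3405}.
29a78bb is not in that set, so it is not an ancestor of d82cd73.

No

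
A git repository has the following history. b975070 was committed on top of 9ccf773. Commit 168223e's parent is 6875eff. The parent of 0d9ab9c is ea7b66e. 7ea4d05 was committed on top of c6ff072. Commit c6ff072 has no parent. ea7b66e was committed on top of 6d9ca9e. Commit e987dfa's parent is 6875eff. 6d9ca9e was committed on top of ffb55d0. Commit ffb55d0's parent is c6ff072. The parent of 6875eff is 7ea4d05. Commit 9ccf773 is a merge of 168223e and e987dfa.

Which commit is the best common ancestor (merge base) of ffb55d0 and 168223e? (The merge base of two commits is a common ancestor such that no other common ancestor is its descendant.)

c6ff072

Ancestors of ffb55d0: {c6ff072, ffb55d0}.
Ancestors of 168223e: {168223e, 6875eff, 7ea4d05, c6ff072}.
Common ancestors: {c6ff072}.
The only common ancestor is c6ff072, so it is the merge base.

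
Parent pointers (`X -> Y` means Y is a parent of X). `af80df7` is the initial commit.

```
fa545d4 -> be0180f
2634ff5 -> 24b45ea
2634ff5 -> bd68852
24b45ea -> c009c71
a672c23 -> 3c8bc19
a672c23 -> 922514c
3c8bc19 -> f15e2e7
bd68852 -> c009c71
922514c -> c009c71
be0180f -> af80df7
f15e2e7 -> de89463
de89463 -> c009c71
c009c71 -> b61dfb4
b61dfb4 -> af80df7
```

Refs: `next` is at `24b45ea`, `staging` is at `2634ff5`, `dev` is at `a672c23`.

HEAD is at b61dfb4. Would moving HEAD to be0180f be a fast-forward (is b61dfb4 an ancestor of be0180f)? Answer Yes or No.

A fast-forward from b61dfb4 to be0180f is possible iff b61dfb4 is an ancestor of be0180f.
Ancestors of be0180f: {af80df7, be0180f}.
b61dfb4 is not among them, so fast-forward is not possible.

No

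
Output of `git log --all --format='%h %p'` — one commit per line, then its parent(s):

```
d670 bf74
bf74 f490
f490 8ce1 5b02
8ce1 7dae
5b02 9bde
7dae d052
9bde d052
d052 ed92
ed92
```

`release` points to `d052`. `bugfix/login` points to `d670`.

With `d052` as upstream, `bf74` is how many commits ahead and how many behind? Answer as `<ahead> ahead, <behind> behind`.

6 ahead, 0 behind

Reachable from bf74: {5b02, 7dae, 8ce1, 9bde, bf74, d052, ed92, f490}.
Reachable from d052: {d052, ed92}.
Only in bf74's history (ahead): {5b02, 7dae, 8ce1, 9bde, bf74, f490} — 6.
Only in d052's history (behind): {} — 0.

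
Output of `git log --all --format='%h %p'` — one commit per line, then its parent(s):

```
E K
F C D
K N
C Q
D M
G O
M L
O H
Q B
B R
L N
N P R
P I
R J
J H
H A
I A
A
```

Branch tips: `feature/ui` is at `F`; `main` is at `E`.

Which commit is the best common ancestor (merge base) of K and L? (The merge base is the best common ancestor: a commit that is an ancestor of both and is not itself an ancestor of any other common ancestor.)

Ancestors of K: {A, H, I, J, K, N, P, R}.
Ancestors of L: {A, H, I, J, L, N, P, R}.
Common ancestors: {A, H, I, J, N, P, R}.
Among these, N is not an ancestor of any other common ancestor — it is the merge base.

N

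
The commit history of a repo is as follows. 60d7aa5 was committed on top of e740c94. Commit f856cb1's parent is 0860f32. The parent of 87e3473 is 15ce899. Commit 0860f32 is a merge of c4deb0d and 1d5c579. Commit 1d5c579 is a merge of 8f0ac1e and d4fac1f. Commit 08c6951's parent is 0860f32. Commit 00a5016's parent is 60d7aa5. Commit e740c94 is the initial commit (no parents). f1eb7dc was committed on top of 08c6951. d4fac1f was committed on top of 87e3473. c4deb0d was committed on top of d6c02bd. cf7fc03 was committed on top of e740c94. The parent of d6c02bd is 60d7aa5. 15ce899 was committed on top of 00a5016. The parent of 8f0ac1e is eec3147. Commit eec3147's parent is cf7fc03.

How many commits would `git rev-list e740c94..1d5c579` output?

9

Reachable from 1d5c579: {00a5016, 15ce899, 1d5c579, 60d7aa5, 87e3473, 8f0ac1e, cf7fc03, d4fac1f, e740c94, eec3147}.
Reachable from e740c94: {e740c94}.
In 1d5c579's history but not e740c94's: {00a5016, 15ce899, 1d5c579, 60d7aa5, 87e3473, 8f0ac1e, cf7fc03, d4fac1f, eec3147} — 9 commits.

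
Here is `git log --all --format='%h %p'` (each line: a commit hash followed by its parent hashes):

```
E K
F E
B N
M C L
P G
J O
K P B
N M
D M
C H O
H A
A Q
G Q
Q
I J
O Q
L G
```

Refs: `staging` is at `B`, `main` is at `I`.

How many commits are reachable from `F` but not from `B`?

Reachable from F: {A, B, C, E, F, G, H, K, L, M, N, O, P, Q}.
Reachable from B: {A, B, C, G, H, L, M, N, O, Q}.
In F's history but not B's: {E, F, K, P} — 4 commits.

4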